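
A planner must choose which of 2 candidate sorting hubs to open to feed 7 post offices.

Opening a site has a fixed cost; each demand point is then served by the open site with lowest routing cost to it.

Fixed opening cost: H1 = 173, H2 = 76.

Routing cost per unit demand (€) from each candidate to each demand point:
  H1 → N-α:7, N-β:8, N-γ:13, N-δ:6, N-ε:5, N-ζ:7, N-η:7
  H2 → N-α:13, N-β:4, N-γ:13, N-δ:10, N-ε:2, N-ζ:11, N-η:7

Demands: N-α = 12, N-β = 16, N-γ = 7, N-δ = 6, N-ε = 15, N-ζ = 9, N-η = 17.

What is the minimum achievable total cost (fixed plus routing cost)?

Open {H2}: assign each demand point to its cheapest open site.
  N-α→H2 12×13=156, N-β→H2 16×4=64, N-γ→H2 7×13=91, N-δ→H2 6×10=60, N-ε→H2 15×2=30, N-ζ→H2 9×11=99, N-η→H2 17×7=119
  routing cost 619, fixed 76 → total 695.
Compare {H1, H2}: routing cost 487 + fixed 249 = 736.
Compare {H1}: routing cost 596 + fixed 173 = 769.

695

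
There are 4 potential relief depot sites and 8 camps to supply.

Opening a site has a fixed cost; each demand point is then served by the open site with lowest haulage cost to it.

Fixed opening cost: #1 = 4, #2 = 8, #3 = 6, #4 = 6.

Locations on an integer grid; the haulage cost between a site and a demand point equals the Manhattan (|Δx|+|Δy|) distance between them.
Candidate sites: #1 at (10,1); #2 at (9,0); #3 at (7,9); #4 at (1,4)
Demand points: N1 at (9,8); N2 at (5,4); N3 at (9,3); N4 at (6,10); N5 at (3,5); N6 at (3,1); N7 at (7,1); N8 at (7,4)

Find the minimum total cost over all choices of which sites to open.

44

Open {#1, #3, #4}: assign each demand point to its cheapest open site.
  N1→#3 3, N2→#4 4, N3→#1 3, N4→#3 2, N5→#4 3, N6→#4 5, N7→#1 3, N8→#3 5
  haulage cost 28, fixed 16 → total 44.
Compare {#1, #3}: haulage cost 38 + fixed 10 = 48.
Compare {#2, #3, #4}: haulage cost 28 + fixed 20 = 48.
Compare {#3, #4}: haulage cost 38 + fixed 12 = 50.
All other subsets cost ≥ 48. Minimum total cost: 44.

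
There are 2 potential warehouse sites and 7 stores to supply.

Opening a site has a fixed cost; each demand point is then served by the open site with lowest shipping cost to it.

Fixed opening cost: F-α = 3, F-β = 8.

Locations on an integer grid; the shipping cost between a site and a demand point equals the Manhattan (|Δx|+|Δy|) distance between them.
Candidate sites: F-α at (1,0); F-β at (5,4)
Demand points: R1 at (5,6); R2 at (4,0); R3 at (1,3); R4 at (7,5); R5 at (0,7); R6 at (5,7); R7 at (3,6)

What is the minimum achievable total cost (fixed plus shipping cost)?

Open {F-α, F-β}: assign each demand point to its cheapest open site.
  R1→F-β 2, R2→F-α 3, R3→F-α 3, R4→F-β 3, R5→F-α 8, R6→F-β 3, R7→F-β 4
  shipping cost 26, fixed 11 → total 37.
Compare {F-β}: shipping cost 30 + fixed 8 = 38.
Compare {F-α}: shipping cost 54 + fixed 3 = 57.

37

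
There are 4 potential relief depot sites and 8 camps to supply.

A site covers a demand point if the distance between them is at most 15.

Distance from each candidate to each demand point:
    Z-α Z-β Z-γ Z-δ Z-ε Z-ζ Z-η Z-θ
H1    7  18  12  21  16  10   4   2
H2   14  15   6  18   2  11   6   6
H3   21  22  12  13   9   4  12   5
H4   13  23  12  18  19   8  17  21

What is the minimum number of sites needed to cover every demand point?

2

Coverage sets (demand points within 15 of each site):
  H1: {Z-α, Z-γ, Z-ζ, Z-η, Z-θ}
  H2: {Z-α, Z-β, Z-γ, Z-ε, Z-ζ, Z-η, Z-θ}
  H3: {Z-γ, Z-δ, Z-ε, Z-ζ, Z-η, Z-θ}
  H4: {Z-α, Z-γ, Z-ζ}
No single site covers all 8 demand points.
But {H2, H3} covers everything, so the minimum is 2.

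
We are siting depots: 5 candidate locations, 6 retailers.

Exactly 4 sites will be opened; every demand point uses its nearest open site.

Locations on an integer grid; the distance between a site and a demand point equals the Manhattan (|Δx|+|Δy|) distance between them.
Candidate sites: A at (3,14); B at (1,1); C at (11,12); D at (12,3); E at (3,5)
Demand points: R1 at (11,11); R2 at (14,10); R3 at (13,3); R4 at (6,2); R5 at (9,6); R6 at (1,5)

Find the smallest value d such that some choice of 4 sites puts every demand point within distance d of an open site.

6

Open {A, B, C, D}.
  Farthest demand point is R4 at distance 6 (to B); all others are ≤ 6.
With {A, C, D, E} the worst case is 6.
With {B, C, D, E} the worst case is 6.
No size-4 selection achieves below 6.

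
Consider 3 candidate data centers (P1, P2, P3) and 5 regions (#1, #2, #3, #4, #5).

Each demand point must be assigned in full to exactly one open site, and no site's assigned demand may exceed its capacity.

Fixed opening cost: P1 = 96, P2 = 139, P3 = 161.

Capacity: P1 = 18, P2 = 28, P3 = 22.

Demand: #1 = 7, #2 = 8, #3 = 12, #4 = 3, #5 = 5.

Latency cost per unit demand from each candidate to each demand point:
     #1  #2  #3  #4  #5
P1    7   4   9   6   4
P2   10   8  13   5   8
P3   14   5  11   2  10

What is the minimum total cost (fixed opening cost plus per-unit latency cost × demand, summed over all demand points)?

Open {P1, P2}; cheapest assignment that respects the capacities:
  P1 (cap 18, load 17): #3, #5 — cost 12×9 + 5×4 = 128
  P2 (cap 28, load 18): #1, #2, #4 — cost 7×10 + 8×8 + 3×5 = 149
  Shipping 277, fixed 235 → total 512.
  Any other capacity-feasible assignment to {P1, P2} ships for at least 277.
Compare {P1, P3}: its best feasible assignment gives total 516.
Compare {P2, P3}: its best feasible assignment gives total 597.
Every other set of open sites that can feasibly serve all demand totals ≥ 516 even under its best assignment. Minimum: 512.

512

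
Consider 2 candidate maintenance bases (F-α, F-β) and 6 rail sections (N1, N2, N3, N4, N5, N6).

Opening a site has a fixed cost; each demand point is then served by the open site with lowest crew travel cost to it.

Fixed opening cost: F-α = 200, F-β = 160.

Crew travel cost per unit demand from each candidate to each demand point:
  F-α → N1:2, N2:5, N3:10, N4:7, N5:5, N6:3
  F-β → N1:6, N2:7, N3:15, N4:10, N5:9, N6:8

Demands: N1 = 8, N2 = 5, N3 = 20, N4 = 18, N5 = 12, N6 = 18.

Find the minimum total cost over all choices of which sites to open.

681

Open {F-α}: assign each demand point to its cheapest open site.
  N1→F-α 8×2=16, N2→F-α 5×5=25, N3→F-α 20×10=200, N4→F-α 18×7=126, N5→F-α 12×5=60, N6→F-α 18×3=54
  crew travel cost 481, fixed 200 → total 681.
Compare {F-α, F-β}: crew travel cost 481 + fixed 360 = 841.
Compare {F-β}: crew travel cost 815 + fixed 160 = 975.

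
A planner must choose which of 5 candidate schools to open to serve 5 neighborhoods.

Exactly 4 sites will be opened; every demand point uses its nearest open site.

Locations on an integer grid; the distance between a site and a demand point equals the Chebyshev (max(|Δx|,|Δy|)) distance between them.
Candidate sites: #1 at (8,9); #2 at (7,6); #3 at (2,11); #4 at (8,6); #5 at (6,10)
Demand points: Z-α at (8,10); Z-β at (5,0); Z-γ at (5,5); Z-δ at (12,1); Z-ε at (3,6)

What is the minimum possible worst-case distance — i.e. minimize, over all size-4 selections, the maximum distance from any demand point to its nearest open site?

Open {#1, #2, #3, #4}.
  Farthest demand point is Z-β at distance 6 (to #2); all others are ≤ 6.
With {#1, #2, #3, #5} the worst case is 6.
With {#1, #2, #4, #5} the worst case is 6.
No size-4 selection achieves below 6.

6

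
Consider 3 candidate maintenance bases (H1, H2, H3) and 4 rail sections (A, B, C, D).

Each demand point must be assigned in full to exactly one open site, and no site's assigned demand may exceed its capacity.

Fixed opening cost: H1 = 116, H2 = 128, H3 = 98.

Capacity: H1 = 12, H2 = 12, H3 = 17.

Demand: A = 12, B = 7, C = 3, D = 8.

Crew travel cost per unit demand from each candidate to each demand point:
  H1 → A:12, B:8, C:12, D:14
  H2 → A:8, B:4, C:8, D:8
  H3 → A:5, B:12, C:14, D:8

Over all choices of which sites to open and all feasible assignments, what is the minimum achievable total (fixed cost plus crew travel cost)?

546

Open {H1, H2, H3}; cheapest assignment that respects the capacities:
  H1 (cap 12, load 7): B — cost 7×8 = 56
  H2 (cap 12, load 11): C, D — cost 3×8 + 8×8 = 88
  H3 (cap 17, load 12): A — cost 12×5 = 60
  Shipping 204, fixed 342 → total 546.
  Any other capacity-feasible assignment to {H1, H2, H3} ships for at least 204.
Total demand is 30 and no other set of sites has combined capacity ≥ 30, so {H1, H2, H3} is the only feasible choice of open sites. Minimum: 546.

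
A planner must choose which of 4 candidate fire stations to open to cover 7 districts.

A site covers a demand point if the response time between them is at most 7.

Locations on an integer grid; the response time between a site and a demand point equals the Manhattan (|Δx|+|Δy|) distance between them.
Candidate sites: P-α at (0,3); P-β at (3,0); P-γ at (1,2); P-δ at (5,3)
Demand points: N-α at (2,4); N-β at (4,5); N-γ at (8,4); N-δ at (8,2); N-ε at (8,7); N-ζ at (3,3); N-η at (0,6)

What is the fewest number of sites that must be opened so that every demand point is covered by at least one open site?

2

Coverage sets (demand points within 7 of each site):
  P-α: {N-α, N-β, N-ζ, N-η}
  P-β: {N-α, N-β, N-δ, N-ζ}
  P-γ: {N-α, N-β, N-δ, N-ζ, N-η}
  P-δ: {N-α, N-β, N-γ, N-δ, N-ε, N-ζ}
No single site covers all 7 demand points.
But {P-α, P-δ} covers everything, so the minimum is 2.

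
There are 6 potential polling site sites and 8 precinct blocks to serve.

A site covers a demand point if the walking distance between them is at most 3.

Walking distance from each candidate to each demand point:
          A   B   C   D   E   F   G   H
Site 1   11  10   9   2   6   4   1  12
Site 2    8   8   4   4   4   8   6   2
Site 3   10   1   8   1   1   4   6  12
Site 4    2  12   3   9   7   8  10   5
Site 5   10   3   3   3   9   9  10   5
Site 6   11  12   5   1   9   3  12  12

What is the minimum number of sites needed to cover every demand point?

Coverage sets (demand points within 3 of each site):
  Site 1: {D, G}
  Site 2: {H}
  Site 3: {B, D, E}
  Site 4: {A, C}
  Site 5: {B, C, D}
  Site 6: {D, F}
No 4 sites suffice: every size-4 union leaves at least one demand point uncovered.
But {Site 1, Site 2, Site 3, Site 4, Site 6} covers everything, so the minimum is 5.

5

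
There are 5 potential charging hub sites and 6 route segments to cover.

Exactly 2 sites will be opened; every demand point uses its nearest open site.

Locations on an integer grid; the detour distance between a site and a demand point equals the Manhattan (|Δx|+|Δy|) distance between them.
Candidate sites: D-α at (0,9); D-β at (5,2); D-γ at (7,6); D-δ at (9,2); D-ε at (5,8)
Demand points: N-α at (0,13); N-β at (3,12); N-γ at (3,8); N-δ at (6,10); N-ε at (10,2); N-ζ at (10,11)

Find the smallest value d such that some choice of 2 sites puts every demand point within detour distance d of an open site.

8

Open {D-α, D-γ}.
  Farthest demand point is N-ζ at detour distance 8 (to D-γ); all others are ≤ 8.
With {D-α, D-δ} the worst case is 10.
With {D-β, D-ε} the worst case is 10.
No size-2 selection achieves below 8.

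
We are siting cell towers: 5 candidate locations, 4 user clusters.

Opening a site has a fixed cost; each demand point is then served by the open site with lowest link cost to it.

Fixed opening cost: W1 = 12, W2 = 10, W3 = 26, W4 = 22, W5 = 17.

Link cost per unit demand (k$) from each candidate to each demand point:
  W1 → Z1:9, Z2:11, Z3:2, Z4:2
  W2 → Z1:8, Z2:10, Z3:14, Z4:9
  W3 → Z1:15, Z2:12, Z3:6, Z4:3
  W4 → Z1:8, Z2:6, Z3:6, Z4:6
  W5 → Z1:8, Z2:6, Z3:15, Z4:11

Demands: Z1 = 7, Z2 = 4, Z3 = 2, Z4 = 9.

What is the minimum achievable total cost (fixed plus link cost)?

131

Open {W1, W5}: assign each demand point to its cheapest open site.
  Z1→W5 7×8=56, Z2→W5 4×6=24, Z3→W1 2×2=4, Z4→W1 9×2=18
  link cost 102, fixed 29 → total 131.
Compare {W1, W4}: link cost 102 + fixed 34 = 136.
Compare {W1, W2}: link cost 118 + fixed 22 = 140.
Compare {W1}: link cost 129 + fixed 12 = 141.
All other subsets cost ≥ 136. Minimum total cost: 131.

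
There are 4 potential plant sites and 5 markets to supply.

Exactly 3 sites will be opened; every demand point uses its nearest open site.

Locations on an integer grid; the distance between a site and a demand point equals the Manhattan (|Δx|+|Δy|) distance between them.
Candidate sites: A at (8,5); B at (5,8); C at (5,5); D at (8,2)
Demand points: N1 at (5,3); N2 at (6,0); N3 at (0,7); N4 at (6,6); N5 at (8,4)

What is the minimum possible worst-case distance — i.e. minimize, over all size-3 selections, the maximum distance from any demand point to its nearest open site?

Open {A, B, C}.
  Farthest demand point is N2 at distance 6 (to C); all others are ≤ 6.
With {A, B, D} the worst case is 6.
With {B, C, D} the worst case is 6.
No size-3 selection achieves below 6.

6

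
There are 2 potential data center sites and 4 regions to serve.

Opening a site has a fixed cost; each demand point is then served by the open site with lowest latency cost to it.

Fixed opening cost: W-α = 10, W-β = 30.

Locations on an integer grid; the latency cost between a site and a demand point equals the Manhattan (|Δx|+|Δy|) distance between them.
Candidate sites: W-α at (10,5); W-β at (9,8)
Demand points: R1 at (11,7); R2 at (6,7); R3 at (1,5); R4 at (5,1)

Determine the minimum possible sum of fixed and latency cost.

Open {W-α}: assign each demand point to its cheapest open site.
  R1→W-α 3, R2→W-α 6, R3→W-α 9, R4→W-α 9
  latency cost 27, fixed 10 → total 37.
Compare {W-β}: latency cost 29 + fixed 30 = 59.
Compare {W-α, W-β}: latency cost 25 + fixed 40 = 65.

37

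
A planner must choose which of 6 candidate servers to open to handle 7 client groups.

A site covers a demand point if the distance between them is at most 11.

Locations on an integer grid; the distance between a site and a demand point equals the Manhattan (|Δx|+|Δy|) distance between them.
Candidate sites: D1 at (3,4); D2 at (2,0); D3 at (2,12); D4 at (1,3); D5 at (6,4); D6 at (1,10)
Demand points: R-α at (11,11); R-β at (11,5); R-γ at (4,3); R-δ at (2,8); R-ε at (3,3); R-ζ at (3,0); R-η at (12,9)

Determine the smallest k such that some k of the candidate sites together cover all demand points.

Coverage sets (demand points within 11 of each site):
  D1: {R-β, R-γ, R-δ, R-ε, R-ζ}
  D2: {R-γ, R-δ, R-ε, R-ζ}
  D3: {R-α, R-γ, R-δ, R-ε}
  D4: {R-γ, R-δ, R-ε, R-ζ}
  D5: {R-β, R-γ, R-δ, R-ε, R-ζ, R-η}
  D6: {R-α, R-γ, R-δ, R-ε}
No single site covers all 7 demand points.
But {D3, D5} covers everything, so the minimum is 2.

2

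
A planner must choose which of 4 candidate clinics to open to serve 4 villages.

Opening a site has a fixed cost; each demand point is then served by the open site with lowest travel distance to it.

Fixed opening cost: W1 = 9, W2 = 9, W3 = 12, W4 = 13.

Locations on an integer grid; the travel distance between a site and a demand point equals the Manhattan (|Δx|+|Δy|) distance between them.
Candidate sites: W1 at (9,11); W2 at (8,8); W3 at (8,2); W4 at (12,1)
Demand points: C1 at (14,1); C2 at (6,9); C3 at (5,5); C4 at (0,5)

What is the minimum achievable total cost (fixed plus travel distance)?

42

Open {W2}: assign each demand point to its cheapest open site.
  C1→W2 13, C2→W2 3, C3→W2 6, C4→W2 11
  travel distance 33, fixed 9 → total 42.
Compare {W2, W4}: travel distance 22 + fixed 22 = 44.
Compare {W3}: travel distance 33 + fixed 12 = 45.
Compare {W2, W3}: travel distance 27 + fixed 21 = 48.
All other subsets cost ≥ 44. Minimum total cost: 42.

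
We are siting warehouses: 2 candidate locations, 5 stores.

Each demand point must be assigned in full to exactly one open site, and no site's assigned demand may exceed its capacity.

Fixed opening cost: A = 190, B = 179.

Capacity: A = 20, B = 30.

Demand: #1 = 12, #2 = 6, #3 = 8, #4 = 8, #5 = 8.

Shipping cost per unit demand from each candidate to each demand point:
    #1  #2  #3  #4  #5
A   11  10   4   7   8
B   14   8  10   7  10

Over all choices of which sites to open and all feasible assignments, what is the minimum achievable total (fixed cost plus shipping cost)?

717

Open {A, B}; cheapest assignment that respects the capacities:
  A (cap 20, load 20): #1, #3 — cost 12×11 + 8×4 = 164
  B (cap 30, load 22): #2, #4, #5 — cost 6×8 + 8×7 + 8×10 = 184
  Shipping 348, fixed 369 → total 717.
  Any other capacity-feasible assignment to {A, B} ships for at least 348.
Total demand is 42 and no other set of sites has combined capacity ≥ 42, so {A, B} is the only feasible choice of open sites. Minimum: 717.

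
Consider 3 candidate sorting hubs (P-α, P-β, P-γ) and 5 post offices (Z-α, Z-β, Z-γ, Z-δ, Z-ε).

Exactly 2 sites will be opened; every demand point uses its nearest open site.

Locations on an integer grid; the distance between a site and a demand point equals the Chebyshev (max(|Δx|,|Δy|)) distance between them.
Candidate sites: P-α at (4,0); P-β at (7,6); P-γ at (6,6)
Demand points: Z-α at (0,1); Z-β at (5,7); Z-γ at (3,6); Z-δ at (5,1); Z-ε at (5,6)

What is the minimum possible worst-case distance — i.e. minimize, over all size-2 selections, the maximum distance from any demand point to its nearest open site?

Open {P-α, P-β}.
  Farthest demand point is Z-α at distance 4 (to P-α); all others are ≤ 4.
With {P-α, P-γ} the worst case is 4.
With {P-β, P-γ} the worst case is 6.
No size-2 selection achieves below 4.

4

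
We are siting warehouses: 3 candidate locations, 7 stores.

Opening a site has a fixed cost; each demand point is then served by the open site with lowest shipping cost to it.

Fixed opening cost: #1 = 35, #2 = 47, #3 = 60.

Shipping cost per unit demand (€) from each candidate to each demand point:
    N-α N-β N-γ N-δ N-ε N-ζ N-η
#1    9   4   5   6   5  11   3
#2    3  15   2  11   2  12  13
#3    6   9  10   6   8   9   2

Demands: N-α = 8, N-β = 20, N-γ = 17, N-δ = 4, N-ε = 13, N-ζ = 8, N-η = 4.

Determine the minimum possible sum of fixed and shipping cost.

Open {#1, #2}: assign each demand point to its cheapest open site.
  N-α→#2 8×3=24, N-β→#1 20×4=80, N-γ→#2 17×2=34, N-δ→#1 4×6=24, N-ε→#2 13×2=26, N-ζ→#1 8×11=88, N-η→#1 4×3=12
  shipping cost 288, fixed 82 → total 370.
Compare {#1, #2, #3}: shipping cost 268 + fixed 142 = 410.
Compare {#1}: shipping cost 426 + fixed 35 = 461.
Compare {#2, #3}: shipping cost 368 + fixed 107 = 475.
All other subsets cost ≥ 410. Minimum total cost: 370.

370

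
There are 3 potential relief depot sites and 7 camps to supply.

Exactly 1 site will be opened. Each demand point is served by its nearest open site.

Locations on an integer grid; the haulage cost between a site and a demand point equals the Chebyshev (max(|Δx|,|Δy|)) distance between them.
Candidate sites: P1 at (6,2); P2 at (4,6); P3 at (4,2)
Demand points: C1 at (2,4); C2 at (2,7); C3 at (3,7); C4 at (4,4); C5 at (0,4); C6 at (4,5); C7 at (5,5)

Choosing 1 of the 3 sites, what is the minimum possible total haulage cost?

Open {P2}.
  C1→P2 2, C2→P2 2, C3→P2 1, C4→P2 2, C5→P2 4, C6→P2 1, C7→P2 1  ⇒ total 13.
Compare {P3}: total 24.
Compare {P1}: total 28.

13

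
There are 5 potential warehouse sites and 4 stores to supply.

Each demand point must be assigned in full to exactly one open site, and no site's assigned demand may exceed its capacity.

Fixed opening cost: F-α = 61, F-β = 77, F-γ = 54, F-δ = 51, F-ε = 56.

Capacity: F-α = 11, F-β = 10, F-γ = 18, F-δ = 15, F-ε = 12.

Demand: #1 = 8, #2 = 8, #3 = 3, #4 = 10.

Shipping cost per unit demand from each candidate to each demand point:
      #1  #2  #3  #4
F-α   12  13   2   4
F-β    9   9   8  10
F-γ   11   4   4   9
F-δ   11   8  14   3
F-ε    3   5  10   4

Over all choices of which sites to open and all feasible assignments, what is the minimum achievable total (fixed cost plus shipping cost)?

Open {F-γ, F-δ, F-ε}; cheapest assignment that respects the capacities:
  F-γ (cap 18, load 11): #2, #3 — cost 8×4 + 3×4 = 44
  F-δ (cap 15, load 10): #4 — cost 10×3 = 30
  F-ε (cap 12, load 8): #1 — cost 8×3 = 24
  Shipping 98, fixed 161 → total 259.
  Any other capacity-feasible assignment to {F-γ, F-δ, F-ε} ships for at least 98.
Compare {F-α, F-γ, F-ε}: its best feasible assignment gives total 279.
Compare {F-γ, F-ε}: its best feasible assignment gives total 286.
Every other set of open sites that can feasibly serve all demand totals ≥ 279 even under its best assignment. Minimum: 259.

259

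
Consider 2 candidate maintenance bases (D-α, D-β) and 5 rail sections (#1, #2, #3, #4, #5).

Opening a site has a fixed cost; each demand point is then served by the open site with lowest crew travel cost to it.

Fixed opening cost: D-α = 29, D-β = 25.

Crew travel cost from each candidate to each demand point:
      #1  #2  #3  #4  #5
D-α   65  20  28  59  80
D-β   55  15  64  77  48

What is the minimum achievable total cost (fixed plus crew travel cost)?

Open {D-α, D-β}: assign each demand point to its cheapest open site.
  #1→D-β 55, #2→D-β 15, #3→D-α 28, #4→D-α 59, #5→D-β 48
  crew travel cost 205, fixed 54 → total 259.
Compare {D-α}: crew travel cost 252 + fixed 29 = 281.
Compare {D-β}: crew travel cost 259 + fixed 25 = 284.

259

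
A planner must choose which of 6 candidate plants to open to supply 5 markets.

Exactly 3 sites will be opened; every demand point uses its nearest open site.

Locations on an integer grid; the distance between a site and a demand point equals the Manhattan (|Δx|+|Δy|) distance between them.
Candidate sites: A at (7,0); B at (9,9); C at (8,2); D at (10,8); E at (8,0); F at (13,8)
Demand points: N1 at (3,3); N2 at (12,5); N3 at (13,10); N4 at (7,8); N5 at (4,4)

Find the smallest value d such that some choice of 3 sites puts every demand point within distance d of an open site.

6

Open {A, C, D}.
  Farthest demand point is N1 at distance 6 (to C); all others are ≤ 6.
With {A, C, F} the worst case is 6.
With {B, C, D} the worst case is 6.
No size-3 selection achieves below 6.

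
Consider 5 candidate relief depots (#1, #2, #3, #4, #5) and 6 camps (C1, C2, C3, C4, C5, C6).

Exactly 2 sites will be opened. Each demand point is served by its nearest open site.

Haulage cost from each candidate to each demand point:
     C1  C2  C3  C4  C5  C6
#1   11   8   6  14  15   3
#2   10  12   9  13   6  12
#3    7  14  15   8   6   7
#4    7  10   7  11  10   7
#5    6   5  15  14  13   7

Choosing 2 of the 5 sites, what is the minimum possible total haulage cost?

Open {#1, #3}.
  C1→#3 7, C2→#1 8, C3→#1 6, C4→#3 8, C5→#3 6, C6→#1 3  ⇒ total 38.
Compare {#1, #4}: total 45.
Compare {#3, #4}: total 45.
No size-2 selection does better; minimum is 38.

38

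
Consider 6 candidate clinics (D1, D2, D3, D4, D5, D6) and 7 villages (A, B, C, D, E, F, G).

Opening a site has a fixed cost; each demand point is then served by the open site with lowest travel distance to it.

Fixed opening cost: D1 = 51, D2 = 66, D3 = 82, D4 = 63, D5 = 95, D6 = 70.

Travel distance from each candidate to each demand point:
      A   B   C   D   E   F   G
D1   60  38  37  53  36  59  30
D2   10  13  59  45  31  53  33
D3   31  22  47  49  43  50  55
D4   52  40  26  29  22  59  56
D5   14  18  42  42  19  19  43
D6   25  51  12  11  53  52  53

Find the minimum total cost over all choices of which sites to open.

Open {D5}: assign each demand point to its cheapest open site.
  A→D5 14, B→D5 18, C→D5 42, D→D5 42, E→D5 19, F→D5 19, G→D5 43
  travel distance 197, fixed 95 → total 292.
Compare {D2, D6}: travel distance 162 + fixed 136 = 298.
Compare {D5, D6}: travel distance 136 + fixed 165 = 301.
Compare {D2}: travel distance 244 + fixed 66 = 310.
All other subsets cost ≥ 298. Minimum total cost: 292.

292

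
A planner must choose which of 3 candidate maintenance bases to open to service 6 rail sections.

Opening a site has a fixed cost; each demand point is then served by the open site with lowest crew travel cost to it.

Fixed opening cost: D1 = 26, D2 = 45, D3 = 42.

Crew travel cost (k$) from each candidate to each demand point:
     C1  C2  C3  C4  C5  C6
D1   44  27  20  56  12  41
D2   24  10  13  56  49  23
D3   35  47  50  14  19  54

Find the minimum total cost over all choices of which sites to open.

190

Open {D2, D3}: assign each demand point to its cheapest open site.
  C1→D2 24, C2→D2 10, C3→D2 13, C4→D3 14, C5→D3 19, C6→D2 23
  crew travel cost 103, fixed 87 → total 190.
Compare {D1, D2}: crew travel cost 138 + fixed 71 = 209.
Compare {D1, D2, D3}: crew travel cost 96 + fixed 113 = 209.
Compare {D1, D3}: crew travel cost 149 + fixed 68 = 217.
All other subsets cost ≥ 209. Minimum total cost: 190.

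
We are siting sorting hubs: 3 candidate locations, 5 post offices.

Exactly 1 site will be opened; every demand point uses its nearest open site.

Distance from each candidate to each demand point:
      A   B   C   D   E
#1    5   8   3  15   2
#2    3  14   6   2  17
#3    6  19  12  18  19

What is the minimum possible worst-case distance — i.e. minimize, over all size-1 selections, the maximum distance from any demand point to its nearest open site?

15

Open {#1}.
  Farthest demand point is D at distance 15 (to #1); all others are ≤ 15.
With {#2} the worst case is 17.
With {#3} the worst case is 19.
No size-1 selection achieves below 15.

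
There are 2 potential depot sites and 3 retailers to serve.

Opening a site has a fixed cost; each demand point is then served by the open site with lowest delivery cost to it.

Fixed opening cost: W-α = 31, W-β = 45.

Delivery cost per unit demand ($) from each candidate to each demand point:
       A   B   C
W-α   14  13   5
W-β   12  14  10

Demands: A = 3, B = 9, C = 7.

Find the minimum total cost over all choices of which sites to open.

Open {W-α}: assign each demand point to its cheapest open site.
  A→W-α 3×14=42, B→W-α 9×13=117, C→W-α 7×5=35
  delivery cost 194, fixed 31 → total 225.
Compare {W-α, W-β}: delivery cost 188 + fixed 76 = 264.
Compare {W-β}: delivery cost 232 + fixed 45 = 277.

225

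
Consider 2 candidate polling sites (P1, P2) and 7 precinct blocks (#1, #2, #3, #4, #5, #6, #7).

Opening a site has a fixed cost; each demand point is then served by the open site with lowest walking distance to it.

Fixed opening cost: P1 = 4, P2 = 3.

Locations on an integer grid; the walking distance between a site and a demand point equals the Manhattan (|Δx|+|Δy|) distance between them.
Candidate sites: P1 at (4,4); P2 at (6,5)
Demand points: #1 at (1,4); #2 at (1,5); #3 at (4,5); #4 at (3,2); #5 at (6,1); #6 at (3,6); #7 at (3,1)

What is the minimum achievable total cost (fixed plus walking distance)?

27

Open {P1}: assign each demand point to its cheapest open site.
  #1→P1 3, #2→P1 4, #3→P1 1, #4→P1 3, #5→P1 5, #6→P1 3, #7→P1 4
  walking distance 23, fixed 4 → total 27.
Compare {P1, P2}: walking distance 22 + fixed 7 = 29.
Compare {P2}: walking distance 34 + fixed 3 = 37.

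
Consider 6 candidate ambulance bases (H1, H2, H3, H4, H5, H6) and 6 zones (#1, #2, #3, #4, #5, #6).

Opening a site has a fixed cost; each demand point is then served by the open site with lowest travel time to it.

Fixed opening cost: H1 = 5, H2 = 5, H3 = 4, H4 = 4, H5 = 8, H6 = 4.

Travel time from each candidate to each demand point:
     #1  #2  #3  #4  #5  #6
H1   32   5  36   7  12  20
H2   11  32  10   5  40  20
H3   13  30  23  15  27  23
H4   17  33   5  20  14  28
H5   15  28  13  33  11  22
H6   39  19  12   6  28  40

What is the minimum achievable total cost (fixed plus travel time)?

72

Open {H1, H2, H4}: assign each demand point to its cheapest open site.
  #1→H2 11, #2→H1 5, #3→H4 5, #4→H2 5, #5→H1 12, #6→H1 20
  travel time 58, fixed 14 → total 72.
Compare {H1, H2}: travel time 63 + fixed 10 = 73.
Compare {H1, H4}: travel time 66 + fixed 9 = 75.
Compare {H1, H3, H4}: travel time 62 + fixed 13 = 75.
All other subsets cost ≥ 73. Minimum total cost: 72.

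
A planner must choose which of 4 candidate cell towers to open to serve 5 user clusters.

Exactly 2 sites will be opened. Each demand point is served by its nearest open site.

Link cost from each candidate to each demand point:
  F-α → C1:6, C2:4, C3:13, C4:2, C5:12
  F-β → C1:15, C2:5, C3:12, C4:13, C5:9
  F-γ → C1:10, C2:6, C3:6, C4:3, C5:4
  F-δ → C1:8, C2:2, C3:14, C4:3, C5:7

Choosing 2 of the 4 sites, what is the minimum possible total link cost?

22

Open {F-α, F-γ}.
  C1→F-α 6, C2→F-α 4, C3→F-γ 6, C4→F-α 2, C5→F-γ 4  ⇒ total 22.
Compare {F-γ, F-δ}: total 23.
Compare {F-β, F-γ}: total 28.
No size-2 selection does better; minimum is 22.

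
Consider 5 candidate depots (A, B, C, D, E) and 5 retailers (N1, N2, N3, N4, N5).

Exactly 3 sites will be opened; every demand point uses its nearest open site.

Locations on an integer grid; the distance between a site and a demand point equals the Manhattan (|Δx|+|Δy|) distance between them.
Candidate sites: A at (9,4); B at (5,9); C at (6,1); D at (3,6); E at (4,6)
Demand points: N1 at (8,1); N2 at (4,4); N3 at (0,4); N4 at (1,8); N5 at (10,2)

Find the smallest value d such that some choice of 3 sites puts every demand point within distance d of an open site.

5

Open {A, B, D}.
  Farthest demand point is N3 at distance 5 (to D); all others are ≤ 5.
With {A, C, D} the worst case is 5.
With {A, D, E} the worst case is 5.
No size-3 selection achieves below 5.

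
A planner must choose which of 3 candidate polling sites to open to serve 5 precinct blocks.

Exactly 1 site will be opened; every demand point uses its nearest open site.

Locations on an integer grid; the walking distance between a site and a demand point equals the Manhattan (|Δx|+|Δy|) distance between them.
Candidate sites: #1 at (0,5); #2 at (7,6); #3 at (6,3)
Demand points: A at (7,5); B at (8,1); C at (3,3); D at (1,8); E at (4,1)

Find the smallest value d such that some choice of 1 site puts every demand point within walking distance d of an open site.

8

Open {#2}.
  Farthest demand point is D at walking distance 8 (to #2); all others are ≤ 8.
With {#3} the worst case is 10.
With {#1} the worst case is 12.
No size-1 selection achieves below 8.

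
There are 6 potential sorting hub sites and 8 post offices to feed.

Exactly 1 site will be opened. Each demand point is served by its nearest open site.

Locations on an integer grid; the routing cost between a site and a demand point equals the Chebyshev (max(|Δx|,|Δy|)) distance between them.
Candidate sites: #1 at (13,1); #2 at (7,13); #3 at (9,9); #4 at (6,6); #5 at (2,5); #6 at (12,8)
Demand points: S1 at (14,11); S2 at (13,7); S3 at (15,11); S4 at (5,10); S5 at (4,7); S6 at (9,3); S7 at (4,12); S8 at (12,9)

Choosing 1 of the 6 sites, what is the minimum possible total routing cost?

36

Open {#6}.
  S1→#6 3, S2→#6 1, S3→#6 3, S4→#6 7, S5→#6 8, S6→#6 5, S7→#6 8, S8→#6 1  ⇒ total 36.
Compare {#3}: total 38.
Compare {#4}: total 45.
No size-1 selection does better; minimum is 36.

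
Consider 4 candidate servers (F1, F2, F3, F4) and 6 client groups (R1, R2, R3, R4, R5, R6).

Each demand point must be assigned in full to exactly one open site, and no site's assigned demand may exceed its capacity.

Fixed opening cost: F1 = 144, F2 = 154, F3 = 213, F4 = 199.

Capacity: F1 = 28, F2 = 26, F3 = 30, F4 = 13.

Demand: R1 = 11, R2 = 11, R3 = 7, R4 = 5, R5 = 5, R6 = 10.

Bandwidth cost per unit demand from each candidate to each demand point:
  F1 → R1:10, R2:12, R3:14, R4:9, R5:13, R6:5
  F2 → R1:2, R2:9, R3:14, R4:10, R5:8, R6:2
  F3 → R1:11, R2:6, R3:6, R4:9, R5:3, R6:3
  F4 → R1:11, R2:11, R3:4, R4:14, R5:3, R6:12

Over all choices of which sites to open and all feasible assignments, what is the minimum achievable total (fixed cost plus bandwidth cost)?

577

Open {F2, F3}; cheapest assignment that respects the capacities:
  F2 (cap 26, load 21): R1, R6 — cost 11×2 + 10×2 = 42
  F3 (cap 30, load 28): R2, R3, R4, R5 — cost 11×6 + 7×6 + 5×9 + 5×3 = 168
  Shipping 210, fixed 367 → total 577.
  Any other capacity-feasible assignment to {F2, F3} ships for at least 210.
Compare {F1, F2}: its best feasible assignment gives total 655.
Compare {F1, F3}: its best feasible assignment gives total 685.
Every other set of open sites that can feasibly serve all demand totals ≥ 655 even under its best assignment. Minimum: 577.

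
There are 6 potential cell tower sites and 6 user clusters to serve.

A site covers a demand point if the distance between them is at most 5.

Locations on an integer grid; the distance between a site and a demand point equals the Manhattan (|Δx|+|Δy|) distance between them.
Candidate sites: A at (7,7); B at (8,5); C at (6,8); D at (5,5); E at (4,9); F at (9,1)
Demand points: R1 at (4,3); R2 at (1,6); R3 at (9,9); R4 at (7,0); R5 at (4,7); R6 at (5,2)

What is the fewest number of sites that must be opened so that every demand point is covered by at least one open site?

3

Coverage sets (demand points within 5 of each site):
  A: {R3, R5}
  B: {R3}
  C: {R3, R5}
  D: {R1, R2, R5, R6}
  E: {R3, R5}
  F: {R4, R6}
No 2 sites suffice: every size-2 union leaves at least one demand point uncovered.
But {A, D, F} covers everything, so the minimum is 3.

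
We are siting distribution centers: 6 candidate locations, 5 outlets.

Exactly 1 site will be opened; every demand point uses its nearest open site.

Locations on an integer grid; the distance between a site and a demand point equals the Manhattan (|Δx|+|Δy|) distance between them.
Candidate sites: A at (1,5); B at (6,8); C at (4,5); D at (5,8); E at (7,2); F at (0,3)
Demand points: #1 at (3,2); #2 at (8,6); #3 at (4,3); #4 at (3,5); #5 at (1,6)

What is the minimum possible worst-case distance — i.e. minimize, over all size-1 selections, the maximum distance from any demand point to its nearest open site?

Open {C}.
  Farthest demand point is #2 at distance 5 (to C); all others are ≤ 5.
With {A} the worst case is 8.
With {D} the worst case is 8.
No size-1 selection achieves below 5.

5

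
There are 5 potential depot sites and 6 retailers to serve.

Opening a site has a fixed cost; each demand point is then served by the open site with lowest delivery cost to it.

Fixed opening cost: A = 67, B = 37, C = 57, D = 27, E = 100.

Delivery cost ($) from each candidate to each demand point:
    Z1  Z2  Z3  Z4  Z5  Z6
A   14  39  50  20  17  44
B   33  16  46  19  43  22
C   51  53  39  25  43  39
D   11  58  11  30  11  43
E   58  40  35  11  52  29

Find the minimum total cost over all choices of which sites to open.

Open {B, D}: assign each demand point to its cheapest open site.
  Z1→D 11, Z2→B 16, Z3→D 11, Z4→B 19, Z5→D 11, Z6→B 22
  delivery cost 90, fixed 64 → total 154.
Compare {D}: delivery cost 164 + fixed 27 = 191.
Compare {B, C, D}: delivery cost 90 + fixed 121 = 211.
Compare {B}: delivery cost 179 + fixed 37 = 216.
All other subsets cost ≥ 191. Minimum total cost: 154.

154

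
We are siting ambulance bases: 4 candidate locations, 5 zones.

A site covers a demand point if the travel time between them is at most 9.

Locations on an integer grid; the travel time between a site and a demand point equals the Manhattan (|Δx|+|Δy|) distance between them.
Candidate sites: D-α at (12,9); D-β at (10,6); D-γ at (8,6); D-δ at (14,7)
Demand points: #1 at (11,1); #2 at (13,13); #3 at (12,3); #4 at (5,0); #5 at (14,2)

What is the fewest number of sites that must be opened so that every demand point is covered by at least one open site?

Coverage sets (demand points within 9 of each site):
  D-α: {#1, #2, #3, #5}
  D-β: {#1, #3, #5}
  D-γ: {#1, #3, #4}
  D-δ: {#1, #2, #3, #5}
No single site covers all 5 demand points.
But {D-α, D-γ} covers everything, so the minimum is 2.

2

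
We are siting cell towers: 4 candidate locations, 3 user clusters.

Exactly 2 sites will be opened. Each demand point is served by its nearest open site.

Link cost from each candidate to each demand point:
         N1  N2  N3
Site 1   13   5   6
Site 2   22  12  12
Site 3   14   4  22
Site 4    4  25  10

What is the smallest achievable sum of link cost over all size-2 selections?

Open {Site 1, Site 4}.
  N1→Site 4 4, N2→Site 1 5, N3→Site 1 6  ⇒ total 15.
Compare {Site 3, Site 4}: total 18.
Compare {Site 1, Site 3}: total 23.
No size-2 selection does better; minimum is 15.

15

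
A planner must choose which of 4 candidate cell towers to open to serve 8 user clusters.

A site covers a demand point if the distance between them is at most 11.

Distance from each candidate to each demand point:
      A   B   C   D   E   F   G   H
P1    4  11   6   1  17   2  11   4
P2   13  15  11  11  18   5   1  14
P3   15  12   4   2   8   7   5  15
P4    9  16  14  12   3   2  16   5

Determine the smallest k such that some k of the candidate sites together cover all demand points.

2

Coverage sets (demand points within 11 of each site):
  P1: {A, B, C, D, F, G, H}
  P2: {C, D, F, G}
  P3: {C, D, E, F, G}
  P4: {A, E, F, H}
No single site covers all 8 demand points.
But {P1, P3} covers everything, so the minimum is 2.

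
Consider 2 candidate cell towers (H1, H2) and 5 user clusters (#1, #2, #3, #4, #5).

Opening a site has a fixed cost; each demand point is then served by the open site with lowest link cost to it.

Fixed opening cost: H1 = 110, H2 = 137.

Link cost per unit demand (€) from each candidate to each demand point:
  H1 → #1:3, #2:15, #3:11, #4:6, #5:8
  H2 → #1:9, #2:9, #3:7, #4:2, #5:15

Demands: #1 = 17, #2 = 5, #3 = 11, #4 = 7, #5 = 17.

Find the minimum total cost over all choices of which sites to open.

Open {H1}: assign each demand point to its cheapest open site.
  #1→H1 17×3=51, #2→H1 5×15=75, #3→H1 11×11=121, #4→H1 7×6=42, #5→H1 17×8=136
  link cost 425, fixed 110 → total 535.
Compare {H1, H2}: link cost 323 + fixed 247 = 570.
Compare {H2}: link cost 544 + fixed 137 = 681.

535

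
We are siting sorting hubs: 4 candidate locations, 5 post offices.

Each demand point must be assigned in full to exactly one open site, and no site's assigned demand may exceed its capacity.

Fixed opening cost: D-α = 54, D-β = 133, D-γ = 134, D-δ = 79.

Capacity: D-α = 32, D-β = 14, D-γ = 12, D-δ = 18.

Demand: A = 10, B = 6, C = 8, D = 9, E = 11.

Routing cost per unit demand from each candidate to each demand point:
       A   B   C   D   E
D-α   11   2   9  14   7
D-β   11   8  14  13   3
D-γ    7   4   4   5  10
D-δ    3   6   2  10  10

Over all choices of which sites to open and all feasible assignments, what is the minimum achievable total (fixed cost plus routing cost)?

394

Open {D-α, D-δ}; cheapest assignment that respects the capacities:
  D-α (cap 32, load 26): B, D, E — cost 6×2 + 9×14 + 11×7 = 215
  D-δ (cap 18, load 18): A, C — cost 10×3 + 8×2 = 46
  Shipping 261, fixed 133 → total 394.
  Any other capacity-feasible assignment to {D-α, D-δ} ships for at least 261.
Compare {D-α, D-γ, D-δ}: its best feasible assignment gives total 447.
Compare {D-α, D-β, D-δ}: its best feasible assignment gives total 483.
Every other set of open sites that can feasibly serve all demand totals ≥ 447 even under its best assignment. Minimum: 394.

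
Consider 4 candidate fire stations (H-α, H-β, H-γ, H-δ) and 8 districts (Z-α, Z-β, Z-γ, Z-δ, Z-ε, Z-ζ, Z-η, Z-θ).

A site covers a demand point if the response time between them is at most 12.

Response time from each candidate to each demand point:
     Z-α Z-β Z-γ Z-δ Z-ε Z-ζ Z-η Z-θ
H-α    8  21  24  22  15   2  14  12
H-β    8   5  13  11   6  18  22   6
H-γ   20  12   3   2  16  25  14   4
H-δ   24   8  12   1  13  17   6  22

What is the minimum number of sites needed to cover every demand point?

Coverage sets (demand points within 12 of each site):
  H-α: {Z-α, Z-ζ, Z-θ}
  H-β: {Z-α, Z-β, Z-δ, Z-ε, Z-θ}
  H-γ: {Z-β, Z-γ, Z-δ, Z-θ}
  H-δ: {Z-β, Z-γ, Z-δ, Z-η}
No 2 sites suffice: every size-2 union leaves at least one demand point uncovered.
But {H-α, H-β, H-δ} covers everything, so the minimum is 3.

3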